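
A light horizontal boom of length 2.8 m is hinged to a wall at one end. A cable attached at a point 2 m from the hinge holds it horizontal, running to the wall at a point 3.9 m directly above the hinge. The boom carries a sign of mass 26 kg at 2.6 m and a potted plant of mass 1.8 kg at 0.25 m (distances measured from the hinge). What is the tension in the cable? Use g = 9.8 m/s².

About the hinge:
Sign: 26 × 9.8 = 254.8 N down at 2.6 m → arm 2.6 m, τ = 254.8 × 2.6 = 662.5 N·m clockwise.
Potted plant: 1.8 × 9.8 = 17.64 N down at 0.25 m → arm 0.25 m, τ = 17.64 × 0.25 = 4.41 N·m clockwise.
Total clockwise load moment = 666.9 N·m.
The cable tension T acts at 2 m; only its component perpendicular to the boom, T sinθ, produces torque. sinθ = h/√(h²+d²) = 3.9/√(3.9²+2²) = 0.8898.
Setting net torque to zero: T × 2 × 0.8898 = 666.9 → T = 666.9 / 1.78 = 375 N.

T ≈ 375 N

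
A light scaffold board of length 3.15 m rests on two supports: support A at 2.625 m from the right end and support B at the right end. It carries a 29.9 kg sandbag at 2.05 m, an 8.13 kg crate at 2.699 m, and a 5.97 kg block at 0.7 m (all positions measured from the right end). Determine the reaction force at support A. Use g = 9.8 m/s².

Sum moments about support B (its reaction then has zero moment arm).
Sandbag: 29.9 × 9.8 = 293 N down at 2.05 m → arm 2.05 m, τ = 293 × 2.05 = 600.6 N·m counterclockwise.
Crate: 8.13 × 9.8 = 79.67 N down at 2.699 m → arm 2.699 m, τ = 79.67 × 2.699 = 215 N·m counterclockwise.
Block: 5.97 × 9.8 = 58.51 N down at 0.7 m → arm 0.7 m, τ = 58.51 × 0.7 = 40.96 N·m counterclockwise.
Net load moment about support B = 856.6 N·m counterclockwise.
Reaction R at support A is upward at 2.625 m, arm 2.625 m → moment R × 2.625 clockwise.
For rotational equilibrium, R × 2.625 = 856.6, so R = 326 N.

R_A ≈ 326 N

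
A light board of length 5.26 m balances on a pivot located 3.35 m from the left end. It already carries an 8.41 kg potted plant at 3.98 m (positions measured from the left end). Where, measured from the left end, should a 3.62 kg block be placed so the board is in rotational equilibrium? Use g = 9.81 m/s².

x ≈ 1.89 m from the left end

About the pivot (at 3.35 m from the left end):
Potted plant: 8.41 × 9.81 = 82.5 N down at 3.98 m → arm 0.63 m, τ = 82.5 × 0.63 = 51.98 N·m clockwise.
Net moment of existing loads = 51.98 N·m clockwise.
The block weighs 3.62 × 9.81 = 35.51 N and must supply an equal counterclockwise moment, so its lever arm about the pivot is 51.98 / 35.51 = 1.46 m.
That puts it at 3.35 − 1.46 = 1.89 m from the left end.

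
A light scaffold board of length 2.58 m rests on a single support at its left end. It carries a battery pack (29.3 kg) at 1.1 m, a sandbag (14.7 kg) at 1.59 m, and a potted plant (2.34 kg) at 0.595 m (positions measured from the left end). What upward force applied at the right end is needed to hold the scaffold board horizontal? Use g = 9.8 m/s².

F ≈ 216 N

Sum moments about the left end (the unknown pivot reaction has zero arm there).
Battery pack: 29.3 × 9.8 = 287.1 N down at 1.1 m → arm 1.1 m, τ = 287.1 × 1.1 = 315.8 N·m clockwise.
Sandbag: 14.7 × 9.8 = 144.1 N down at 1.59 m → arm 1.59 m, τ = 144.1 × 1.59 = 229.1 N·m clockwise.
Potted plant: 2.34 × 9.8 = 22.93 N down at 0.595 m → arm 0.595 m, τ = 22.93 × 0.595 = 13.64 N·m clockwise.
Net moment of the loads = 558.5 N·m clockwise.
The upward force F acts at the right end, arm 2.58 m, giving F × 2.58 counterclockwise.
Στ = 0 ⇒ F × 2.58 = 558.5 ⇒ F = 558.5 / 2.58 = 216 N.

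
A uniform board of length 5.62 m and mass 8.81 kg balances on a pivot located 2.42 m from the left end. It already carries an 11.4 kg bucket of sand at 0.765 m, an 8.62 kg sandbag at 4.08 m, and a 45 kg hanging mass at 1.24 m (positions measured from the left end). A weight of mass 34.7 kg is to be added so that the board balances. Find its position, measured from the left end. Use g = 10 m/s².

x ≈ 3.98 m from the left end

Taking torques about the pivot (at 2.42 m from the left end):
Beam weight: 8.81 × 10 = 88.1 N down at 2.81 m → arm 0.39 m, τ = 88.1 × 0.39 = 34.36 N·m clockwise.
Bucket of sand: 11.4 × 10 = 114 N down at 0.765 m → arm 1.655 m, τ = 114 × 1.655 = 188.7 N·m counterclockwise.
Sandbag: 8.62 × 10 = 86.2 N down at 4.08 m → arm 1.66 m, τ = 86.2 × 1.66 = 143.1 N·m clockwise.
Hanging mass: 45 × 10 = 450 N down at 1.24 m → arm 1.18 m, τ = 450 × 1.18 = 531 N·m counterclockwise.
Net moment of existing loads = 542.2 N·m counterclockwise.
The weight weighs 34.7 × 10 = 347 N and must supply an equal clockwise moment, so its lever arm about the pivot is 542.2 / 347 = 1.56 m.
That puts it at 2.42 + 1.56 = 3.98 m from the left end.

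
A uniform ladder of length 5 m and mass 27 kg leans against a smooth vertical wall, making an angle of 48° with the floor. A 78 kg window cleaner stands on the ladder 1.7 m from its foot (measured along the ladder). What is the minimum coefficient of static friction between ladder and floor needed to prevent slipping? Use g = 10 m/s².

μ_min ≈ 0.343

Choose the foot of the ladder as the axis so the floor normal and friction both act there and drop out.
Ladder weight 27×10 = 270 N acts at 2.5 m along the ladder; its horizontal arm is 2.5·cos48° = 1.673 m → τ = 451.7 N·m clockwise.
Window cleaner: 78×10 = 780 N at 1.7 m → arm 1.138 m → τ = 887.6 N·m clockwise.
Wall normal N acts horizontally at the top; its moment arm is the height L sinθ = 5·sin48° = 3.716 m, counterclockwise.
Setting net torque to zero: N × 3.716 = 1339 → N = 360.3 N.
ΣFx = 0 ⇒ f = N_wall = 360.3 N. ΣFy = 0 ⇒ N_floor = 1050 N.
μ_min = f / N_floor = 360.3 / 1050 = 0.343.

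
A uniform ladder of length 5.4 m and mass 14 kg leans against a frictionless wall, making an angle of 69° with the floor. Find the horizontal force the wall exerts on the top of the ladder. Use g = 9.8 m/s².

Take moments about the foot of the ladder.
Ladder weight 14×9.8 = 137.2 N acts at 2.7 m along the ladder; its horizontal arm is 2.7·cos69° = 0.9676 m → τ = 132.8 N·m clockwise.
Wall normal N acts horizontally at the top; its moment arm is the height L sinθ = 5.4·sin69° = 5.041 m, counterclockwise.
Balancing moments: N × 5.041 = 132.8, giving N = 26.3 N.

N_wall ≈ 26.3 N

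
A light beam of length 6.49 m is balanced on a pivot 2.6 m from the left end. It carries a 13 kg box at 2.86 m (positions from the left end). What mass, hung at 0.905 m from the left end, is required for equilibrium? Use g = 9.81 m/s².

m ≈ 1.99 kg

Sum moments about the pivot (at 2.6 m from the left end) (the support reaction has zero arm there).
Box: 13 × 9.81 = 127.5 N down at 2.86 m → arm 0.26 m, τ = 127.5 × 0.26 = 33.15 N·m clockwise.
Net moment of known loads = 33.15 N·m clockwise.
An unknown mass m at 0.905 m has arm 1.695 m; its moment is m·g·1.695 counterclockwise.
Balancing moments: m × 9.81 × 1.695 = 33.15, giving m = 33.15 / (9.81 × 1.695) = 1.99 kg.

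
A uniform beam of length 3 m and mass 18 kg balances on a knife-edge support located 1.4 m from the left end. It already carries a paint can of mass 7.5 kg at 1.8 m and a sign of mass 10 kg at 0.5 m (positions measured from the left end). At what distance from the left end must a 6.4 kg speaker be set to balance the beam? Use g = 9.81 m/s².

Sum moments about the knife-edge support (at 1.4 m from the left end) (the support reaction has zero arm there).
Beam weight: 18 × 9.81 = 176.6 N down at 1.5 m → arm 0.1 m, τ = 176.6 × 0.1 = 17.66 N·m clockwise.
Paint can: 7.5 × 9.81 = 73.58 N down at 1.8 m → arm 0.4 m, τ = 73.58 × 0.4 = 29.43 N·m clockwise.
Sign: 10 × 9.81 = 98.1 N down at 0.5 m → arm 0.9 m, τ = 98.1 × 0.9 = 88.29 N·m counterclockwise.
Net moment of existing loads = 41.2 N·m counterclockwise.
The speaker weighs 6.4 × 9.81 = 62.78 N and must supply an equal clockwise moment, so its lever arm about the knife-edge support is 41.2 / 62.78 = 0.656 m.
That puts it at 1.4 + 0.656 = 2.06 m from the left end.

x ≈ 2.06 m from the left end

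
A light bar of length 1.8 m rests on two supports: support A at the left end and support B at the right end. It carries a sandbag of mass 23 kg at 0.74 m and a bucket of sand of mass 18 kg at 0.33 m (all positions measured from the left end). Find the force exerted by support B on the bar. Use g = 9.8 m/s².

R_B ≈ 125 N

Take moments about support A.
Sandbag: 23 × 9.8 = 225.4 N down at 0.74 m → arm 0.74 m, τ = 225.4 × 0.74 = 166.8 N·m clockwise.
Bucket of sand: 18 × 9.8 = 176.4 N down at 0.33 m → arm 0.33 m, τ = 176.4 × 0.33 = 58.21 N·m clockwise.
Net load moment about support A = 225 N·m clockwise.
Reaction R at support B is upward at 1.8 m, arm 1.8 m → moment R × 1.8 counterclockwise.
Setting net torque to zero: R × 1.8 = 225 → R = 125 N.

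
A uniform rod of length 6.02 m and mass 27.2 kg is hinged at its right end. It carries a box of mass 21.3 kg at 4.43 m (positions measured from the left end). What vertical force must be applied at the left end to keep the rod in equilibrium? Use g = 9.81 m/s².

About the right end:
Beam weight: 27.2 × 9.81 = 266.8 N down at 3.01 m → arm 3.01 m, τ = 266.8 × 3.01 = 803.1 N·m counterclockwise.
Box: 21.3 × 9.81 = 209 N down at 4.43 m → arm 1.59 m, τ = 209 × 1.59 = 332.3 N·m counterclockwise.
Net moment of the loads = 1135 N·m counterclockwise.
The upward force F acts at the left end, arm 6.02 m, giving F × 6.02 clockwise.
Setting net torque to zero: F × 6.02 = 1135 → F = 1135 / 6.02 = 189 N.

F ≈ 189 N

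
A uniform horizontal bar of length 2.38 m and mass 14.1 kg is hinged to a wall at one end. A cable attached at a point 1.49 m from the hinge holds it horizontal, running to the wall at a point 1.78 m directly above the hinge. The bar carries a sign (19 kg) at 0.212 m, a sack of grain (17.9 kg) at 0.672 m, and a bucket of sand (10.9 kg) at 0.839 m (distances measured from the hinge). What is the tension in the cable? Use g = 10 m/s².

Take moments about the hinge.
Beam weight: 14.1 × 10 = 141 N down at 1.19 m → arm 1.19 m, τ = 141 × 1.19 = 167.8 N·m clockwise.
Sign: 19 × 10 = 190 N down at 0.212 m → arm 0.212 m, τ = 190 × 0.212 = 40.28 N·m clockwise.
Sack of grain: 17.9 × 10 = 179 N down at 0.672 m → arm 0.672 m, τ = 179 × 0.672 = 120.3 N·m clockwise.
Bucket of sand: 10.9 × 10 = 109 N down at 0.839 m → arm 0.839 m, τ = 109 × 0.839 = 91.45 N·m clockwise.
Total clockwise load moment = 419.8 N·m.
The cable tension T acts at 1.49 m; only its component perpendicular to the bar, T sinθ, produces torque. sinθ = h/√(h²+d²) = 1.78/√(1.78²+1.49²) = 0.7668.
Balancing moments: T × 1.49 × 0.7668 = 419.8, giving T = 419.8 / 1.143 = 367 N.

T ≈ 367 N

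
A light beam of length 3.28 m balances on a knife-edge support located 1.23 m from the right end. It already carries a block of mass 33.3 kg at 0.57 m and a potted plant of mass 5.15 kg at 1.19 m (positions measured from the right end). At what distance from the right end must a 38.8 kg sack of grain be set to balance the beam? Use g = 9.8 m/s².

Take moments about the knife-edge support (at 1.23 m from the right end).
Block: 33.3 × 9.8 = 326.3 N down at 0.57 m → arm 0.66 m, τ = 326.3 × 0.66 = 215.4 N·m clockwise.
Potted plant: 5.15 × 9.8 = 50.47 N down at 1.19 m → arm 0.04 m, τ = 50.47 × 0.04 = 2.019 N·m clockwise.
Net moment of existing loads = 217.4 N·m clockwise.
The sack of grain weighs 38.8 × 9.8 = 380.2 N and must supply an equal counterclockwise moment, so its lever arm about the knife-edge support is 217.4 / 380.2 = 0.572 m.
That puts it at 1.23 + 0.572 = 1.8 m from the right end.

x ≈ 1.8 m from the right end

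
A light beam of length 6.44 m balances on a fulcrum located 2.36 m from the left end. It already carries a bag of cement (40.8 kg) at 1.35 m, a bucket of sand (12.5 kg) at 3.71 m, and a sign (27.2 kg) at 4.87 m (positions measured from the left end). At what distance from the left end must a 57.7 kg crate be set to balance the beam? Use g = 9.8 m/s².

Take moments about the fulcrum (at 2.36 m from the left end).
Bag of cement: 40.8 × 9.8 = 399.8 N down at 1.35 m → arm 1.01 m, τ = 399.8 × 1.01 = 403.8 N·m counterclockwise.
Bucket of sand: 12.5 × 9.8 = 122.5 N down at 3.71 m → arm 1.35 m, τ = 122.5 × 1.35 = 165.4 N·m clockwise.
Sign: 27.2 × 9.8 = 266.6 N down at 4.87 m → arm 2.51 m, τ = 266.6 × 2.51 = 669.2 N·m clockwise.
Net moment of existing loads = 430.8 N·m clockwise.
The crate weighs 57.7 × 9.8 = 565.5 N and must supply an equal counterclockwise moment, so its lever arm about the fulcrum is 430.8 / 565.5 = 0.762 m.
That puts it at 2.36 − 0.762 = 1.6 m from the left end.

x ≈ 1.6 m from the left end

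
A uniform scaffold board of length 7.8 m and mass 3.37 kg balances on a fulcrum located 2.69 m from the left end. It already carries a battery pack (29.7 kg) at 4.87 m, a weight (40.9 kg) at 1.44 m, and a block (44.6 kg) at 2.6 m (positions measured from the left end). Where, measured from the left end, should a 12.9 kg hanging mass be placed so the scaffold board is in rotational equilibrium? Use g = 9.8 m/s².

Choose the fulcrum (at 2.69 m from the left end) as the axis so the support reaction has zero arm there.
Beam weight: 3.37 × 9.8 = 33.03 N down at 3.9 m → arm 1.21 m, τ = 33.03 × 1.21 = 39.97 N·m clockwise.
Battery pack: 29.7 × 9.8 = 291.1 N down at 4.87 m → arm 2.18 m, τ = 291.1 × 2.18 = 634.6 N·m clockwise.
Weight: 40.9 × 9.8 = 400.8 N down at 1.44 m → arm 1.25 m, τ = 400.8 × 1.25 = 501 N·m counterclockwise.
Block: 44.6 × 9.8 = 437.1 N down at 2.6 m → arm 0.09 m, τ = 437.1 × 0.09 = 39.34 N·m counterclockwise.
Net moment of existing loads = 134.2 N·m clockwise.
The hanging mass weighs 12.9 × 9.8 = 126.4 N and must supply an equal counterclockwise moment, so its lever arm about the fulcrum is 134.2 / 126.4 = 1.06 m.
That puts it at 2.69 − 1.06 = 1.63 m from the left end.

x ≈ 1.63 m from the left end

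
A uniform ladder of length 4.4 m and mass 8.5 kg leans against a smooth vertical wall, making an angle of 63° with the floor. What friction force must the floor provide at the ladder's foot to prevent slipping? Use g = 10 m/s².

Sum moments about the foot of the ladder (the floor normal and friction both act there and drop out).
Ladder weight 8.5×10 = 85 N acts at 2.2 m along the ladder; its horizontal arm is 2.2·cos63° = 0.9988 m → τ = 84.9 N·m clockwise.
Wall normal N acts horizontally at the top; its moment arm is the height L sinθ = 4.4·sin63° = 3.92 m, counterclockwise.
For rotational equilibrium, N × 3.92 = 84.9, so N = 21.7 N.
ΣFx = 0: friction at the foot balances the wall's push, so f = N_wall = 21.7 N.

f ≈ 21.7 N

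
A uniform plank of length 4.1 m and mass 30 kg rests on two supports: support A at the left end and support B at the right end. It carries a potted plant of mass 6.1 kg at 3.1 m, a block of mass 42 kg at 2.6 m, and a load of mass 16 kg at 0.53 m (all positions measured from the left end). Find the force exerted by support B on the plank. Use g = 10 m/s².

About support A:
Beam weight: 30 × 10 = 300 N down at 2.05 m → arm 2.05 m, τ = 300 × 2.05 = 615 N·m clockwise.
Potted plant: 6.1 × 10 = 61 N down at 3.1 m → arm 3.1 m, τ = 61 × 3.1 = 189.1 N·m clockwise.
Block: 42 × 10 = 420 N down at 2.6 m → arm 2.6 m, τ = 420 × 2.6 = 1092 N·m clockwise.
Load: 16 × 10 = 160 N down at 0.53 m → arm 0.53 m, τ = 160 × 0.53 = 84.8 N·m clockwise.
Net load moment about support A = 1981 N·m clockwise.
Reaction R at support B is upward at 4.1 m, arm 4.1 m → moment R × 4.1 counterclockwise.
Balancing moments: R × 4.1 = 1981, giving R = 483 N.

R_B ≈ 483 N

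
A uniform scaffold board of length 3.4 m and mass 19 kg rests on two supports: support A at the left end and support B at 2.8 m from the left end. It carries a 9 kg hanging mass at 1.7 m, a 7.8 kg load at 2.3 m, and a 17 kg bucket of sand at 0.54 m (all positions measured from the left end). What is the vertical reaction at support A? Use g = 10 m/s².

R_A ≈ 261 N

About support B:
Beam weight: 19 × 10 = 190 N down at 1.7 m → arm 1.1 m, τ = 190 × 1.1 = 209 N·m counterclockwise.
Hanging mass: 9 × 10 = 90 N down at 1.7 m → arm 1.1 m, τ = 90 × 1.1 = 99 N·m counterclockwise.
Load: 7.8 × 10 = 78 N down at 2.3 m → arm 0.5 m, τ = 78 × 0.5 = 39 N·m counterclockwise.
Bucket of sand: 17 × 10 = 170 N down at 0.54 m → arm 2.26 m, τ = 170 × 2.26 = 384.2 N·m counterclockwise.
Net load moment about support B = 731.2 N·m counterclockwise.
Reaction R at support A is upward at 0 m, arm 2.8 m → moment R × 2.8 clockwise.
Στ = 0 ⇒ R × 2.8 = 731.2 ⇒ R = 261 N.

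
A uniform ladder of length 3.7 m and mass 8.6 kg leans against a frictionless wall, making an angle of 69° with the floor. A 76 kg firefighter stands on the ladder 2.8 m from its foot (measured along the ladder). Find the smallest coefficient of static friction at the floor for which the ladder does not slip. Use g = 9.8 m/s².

μ_min ≈ 0.28

About the foot of the ladder:
Ladder weight 8.6×9.8 = 84.28 N acts at 1.85 m along the ladder; its horizontal arm is 1.85·cos69° = 0.663 m → τ = 55.88 N·m clockwise.
Firefighter: 76×9.8 = 744.8 N at 2.8 m → arm 1.003 m → τ = 747 N·m clockwise.
Wall normal N acts horizontally at the top; its moment arm is the height L sinθ = 3.7·sin69° = 3.454 m, counterclockwise.
Στ = 0 ⇒ N × 3.454 = 802.9 ⇒ N = 232.5 N.
ΣFx = 0 ⇒ f = N_wall = 232.5 N. ΣFy = 0 ⇒ N_floor = 829.1 N.
μ_min = f / N_floor = 232.5 / 829.1 = 0.28.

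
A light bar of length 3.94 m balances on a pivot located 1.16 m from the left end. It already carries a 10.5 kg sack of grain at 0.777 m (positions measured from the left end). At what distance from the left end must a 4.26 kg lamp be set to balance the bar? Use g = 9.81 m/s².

x ≈ 2.1 m from the left end

Choose the pivot (at 1.16 m from the left end) as the axis so the support reaction has zero arm there.
Sack of grain: 10.5 × 9.81 = 103 N down at 0.777 m → arm 0.383 m, τ = 103 × 0.383 = 39.45 N·m counterclockwise.
Net moment of existing loads = 39.45 N·m counterclockwise.
The lamp weighs 4.26 × 9.81 = 41.79 N and must supply an equal clockwise moment, so its lever arm about the pivot is 39.45 / 41.79 = 0.944 m.
That puts it at 1.16 + 0.944 = 2.1 m from the left end.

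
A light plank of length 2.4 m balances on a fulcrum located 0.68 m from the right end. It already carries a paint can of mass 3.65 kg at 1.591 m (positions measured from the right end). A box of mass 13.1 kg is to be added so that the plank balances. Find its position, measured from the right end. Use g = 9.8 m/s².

x ≈ 0.426 m from the right end

Sum moments about the fulcrum (at 0.68 m from the right end) (the support reaction has zero arm there).
Paint can: 3.65 × 9.8 = 35.77 N down at 1.591 m → arm 0.911 m, τ = 35.77 × 0.911 = 32.59 N·m counterclockwise.
Net moment of existing loads = 32.59 N·m counterclockwise.
The box weighs 13.1 × 9.8 = 128.4 N and must supply an equal clockwise moment, so its lever arm about the fulcrum is 32.59 / 128.4 = 0.254 m.
That puts it at 0.68 − 0.254 = 0.426 m from the right end.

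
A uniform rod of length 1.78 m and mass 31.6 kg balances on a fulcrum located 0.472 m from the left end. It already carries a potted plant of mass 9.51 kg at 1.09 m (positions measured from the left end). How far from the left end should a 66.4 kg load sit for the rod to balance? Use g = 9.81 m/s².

About the fulcrum (at 0.472 m from the left end):
Beam weight: 31.6 × 9.81 = 310 N down at 0.89 m → arm 0.418 m, τ = 310 × 0.418 = 129.6 N·m clockwise.
Potted plant: 9.51 × 9.81 = 93.29 N down at 1.09 m → arm 0.618 m, τ = 93.29 × 0.618 = 57.65 N·m clockwise.
Net moment of existing loads = 187.2 N·m clockwise.
The load weighs 66.4 × 9.81 = 651.4 N and must supply an equal counterclockwise moment, so its lever arm about the fulcrum is 187.2 / 651.4 = 0.287 m.
That puts it at 0.472 − 0.287 = 0.185 m from the left end.

x ≈ 0.185 m from the left end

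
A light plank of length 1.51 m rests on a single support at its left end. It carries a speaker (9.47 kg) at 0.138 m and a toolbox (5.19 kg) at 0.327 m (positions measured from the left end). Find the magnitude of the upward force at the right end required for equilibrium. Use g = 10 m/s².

Sum moments about the left end (the unknown pivot reaction has zero arm there).
Speaker: 9.47 × 10 = 94.7 N down at 0.138 m → arm 0.138 m, τ = 94.7 × 0.138 = 13.07 N·m clockwise.
Toolbox: 5.19 × 10 = 51.9 N down at 0.327 m → arm 0.327 m, τ = 51.9 × 0.327 = 16.97 N·m clockwise.
Net moment of the loads = 30.04 N·m clockwise.
The upward force F acts at the right end, arm 1.51 m, giving F × 1.51 counterclockwise.
Balancing moments: F × 1.51 = 30.04, giving F = 30.04 / 1.51 = 19.9 N.

F ≈ 19.9 N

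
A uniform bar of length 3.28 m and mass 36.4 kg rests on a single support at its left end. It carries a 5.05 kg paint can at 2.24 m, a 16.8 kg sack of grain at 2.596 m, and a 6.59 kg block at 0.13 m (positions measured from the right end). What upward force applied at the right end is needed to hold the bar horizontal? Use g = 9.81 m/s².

Sum moments about the left end (the unknown pivot reaction has zero arm there).
Beam weight: 36.4 × 9.81 = 357.1 N down at 1.64 m → arm 1.64 m, τ = 357.1 × 1.64 = 585.6 N·m clockwise.
Paint can: 5.05 × 9.81 = 49.54 N down at 2.24 m → arm 1.04 m, τ = 49.54 × 1.04 = 51.52 N·m clockwise.
Sack of grain: 16.8 × 9.81 = 164.8 N down at 2.596 m → arm 0.684 m, τ = 164.8 × 0.684 = 112.7 N·m clockwise.
Block: 6.59 × 9.81 = 64.65 N down at 0.13 m → arm 3.15 m, τ = 64.65 × 3.15 = 203.6 N·m clockwise.
Net moment of the loads = 953.4 N·m clockwise.
The upward force F acts at the right end, arm 3.28 m, giving F × 3.28 counterclockwise.
Στ = 0 ⇒ F × 3.28 = 953.4 ⇒ F = 953.4 / 3.28 = 291 N.

F ≈ 291 N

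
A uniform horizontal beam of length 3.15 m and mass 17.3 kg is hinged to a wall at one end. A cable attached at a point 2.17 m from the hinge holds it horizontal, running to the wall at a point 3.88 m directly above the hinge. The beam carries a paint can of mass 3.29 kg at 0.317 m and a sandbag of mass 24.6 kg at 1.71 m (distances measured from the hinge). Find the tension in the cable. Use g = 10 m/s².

Choose the hinge as the axis so the unknown hinge reaction has zero arm there.
Beam weight: 17.3 × 10 = 173 N down at 1.575 m → arm 1.575 m, τ = 173 × 1.575 = 272.5 N·m clockwise.
Paint can: 3.29 × 10 = 32.9 N down at 0.317 m → arm 0.317 m, τ = 32.9 × 0.317 = 10.43 N·m clockwise.
Sandbag: 24.6 × 10 = 246 N down at 1.71 m → arm 1.71 m, τ = 246 × 1.71 = 420.7 N·m clockwise.
Total clockwise load moment = 703.6 N·m.
The cable tension T acts at 2.17 m; only its component perpendicular to the beam, T sinθ, produces torque. sinθ = h/√(h²+d²) = 3.88/√(3.88²+2.17²) = 0.8728.
Setting net torque to zero: T × 2.17 × 0.8728 = 703.6 → T = 703.6 / 1.894 = 371 N.

T ≈ 371 N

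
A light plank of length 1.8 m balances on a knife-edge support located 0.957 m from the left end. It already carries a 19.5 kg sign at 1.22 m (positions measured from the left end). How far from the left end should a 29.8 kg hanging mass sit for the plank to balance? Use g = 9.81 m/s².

x ≈ 0.785 m from the left end

About the knife-edge support (at 0.957 m from the left end):
Sign: 19.5 × 9.81 = 191.3 N down at 1.22 m → arm 0.263 m, τ = 191.3 × 0.263 = 50.31 N·m clockwise.
Net moment of existing loads = 50.31 N·m clockwise.
The hanging mass weighs 29.8 × 9.81 = 292.3 N and must supply an equal counterclockwise moment, so its lever arm about the knife-edge support is 50.31 / 292.3 = 0.172 m.
That puts it at 0.957 − 0.172 = 0.785 m from the left end.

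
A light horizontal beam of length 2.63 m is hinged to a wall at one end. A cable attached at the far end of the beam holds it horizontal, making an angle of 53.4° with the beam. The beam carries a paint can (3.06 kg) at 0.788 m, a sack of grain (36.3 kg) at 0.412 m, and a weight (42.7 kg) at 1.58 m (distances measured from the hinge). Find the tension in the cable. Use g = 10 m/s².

Sum moments about the hinge (the unknown hinge reaction has zero arm there).
Paint can: 3.06 × 10 = 30.6 N down at 0.788 m → arm 0.788 m, τ = 30.6 × 0.788 = 24.11 N·m clockwise.
Sack of grain: 36.3 × 10 = 363 N down at 0.412 m → arm 0.412 m, τ = 363 × 0.412 = 149.6 N·m clockwise.
Weight: 42.7 × 10 = 427 N down at 1.58 m → arm 1.58 m, τ = 427 × 1.58 = 674.7 N·m clockwise.
Total clockwise load moment = 848.4 N·m.
The cable tension T acts at 2.63 m; only its component perpendicular to the beam, T sinθ, produces torque. sin 53.4° = 0.8028.
Στ = 0 ⇒ T × 2.63 × 0.8028 = 848.4 ⇒ T = 848.4 / 2.111 = 402 N.

T ≈ 402 N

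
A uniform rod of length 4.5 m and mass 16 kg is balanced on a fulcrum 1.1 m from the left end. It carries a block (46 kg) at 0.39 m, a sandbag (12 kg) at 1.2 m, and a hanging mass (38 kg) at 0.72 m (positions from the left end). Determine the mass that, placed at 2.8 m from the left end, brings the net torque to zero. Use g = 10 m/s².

m ≈ 16.2 kg

Choose the fulcrum (at 1.1 m from the left end) as the axis so the support reaction has zero arm there.
Beam weight: 16 × 10 = 160 N down at 2.25 m → arm 1.15 m, τ = 160 × 1.15 = 184 N·m clockwise.
Block: 46 × 10 = 460 N down at 0.39 m → arm 0.71 m, τ = 460 × 0.71 = 326.6 N·m counterclockwise.
Sandbag: 12 × 10 = 120 N down at 1.2 m → arm 0.1 m, τ = 120 × 0.1 = 12 N·m clockwise.
Hanging mass: 38 × 10 = 380 N down at 0.72 m → arm 0.38 m, τ = 380 × 0.38 = 144.4 N·m counterclockwise.
Net moment of known loads = 275 N·m counterclockwise.
An unknown mass m at 2.8 m has arm 1.7 m; its moment is m·g·1.7 clockwise.
Setting net torque to zero: m × 10 × 1.7 = 275 → m = 275 / (10 × 1.7) = 16.2 kg.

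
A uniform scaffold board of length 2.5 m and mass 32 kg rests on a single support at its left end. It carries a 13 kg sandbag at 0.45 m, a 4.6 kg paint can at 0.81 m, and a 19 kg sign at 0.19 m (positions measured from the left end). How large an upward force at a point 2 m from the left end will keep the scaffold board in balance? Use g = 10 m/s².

Take moments about the left end.
Beam weight: 32 × 10 = 320 N down at 1.25 m → arm 1.25 m, τ = 320 × 1.25 = 400 N·m clockwise.
Sandbag: 13 × 10 = 130 N down at 0.45 m → arm 0.45 m, τ = 130 × 0.45 = 58.5 N·m clockwise.
Paint can: 4.6 × 10 = 46 N down at 0.81 m → arm 0.81 m, τ = 46 × 0.81 = 37.26 N·m clockwise.
Sign: 19 × 10 = 190 N down at 0.19 m → arm 0.19 m, τ = 190 × 0.19 = 36.1 N·m clockwise.
Net moment of the loads = 531.9 N·m clockwise.
The upward force F acts at a point 2 m from the left end, arm 2 m, giving F × 2 counterclockwise.
Setting net torque to zero: F × 2 = 531.9 → F = 531.9 / 2 = 266 N.

F ≈ 266 N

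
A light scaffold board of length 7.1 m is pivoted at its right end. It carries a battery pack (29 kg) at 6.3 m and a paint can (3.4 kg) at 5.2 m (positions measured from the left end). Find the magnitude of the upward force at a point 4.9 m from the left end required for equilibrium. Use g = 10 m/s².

F ≈ 135 N

About the right end:
Battery pack: 29 × 10 = 290 N down at 6.3 m → arm 0.8 m, τ = 290 × 0.8 = 232 N·m counterclockwise.
Paint can: 3.4 × 10 = 34 N down at 5.2 m → arm 1.9 m, τ = 34 × 1.9 = 64.6 N·m counterclockwise.
Net moment of the loads = 296.6 N·m counterclockwise.
The upward force F acts at a point 4.9 m from the left end, arm 2.2 m, giving F × 2.2 clockwise.
Setting net torque to zero: F × 2.2 = 296.6 → F = 296.6 / 2.2 = 135 N.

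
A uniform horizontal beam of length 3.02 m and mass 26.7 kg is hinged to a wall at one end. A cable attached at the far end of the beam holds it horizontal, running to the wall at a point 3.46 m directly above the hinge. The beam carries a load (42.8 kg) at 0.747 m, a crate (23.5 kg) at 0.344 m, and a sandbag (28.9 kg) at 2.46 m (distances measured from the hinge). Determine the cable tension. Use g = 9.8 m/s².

Taking torques about the hinge:
Beam weight: 26.7 × 9.8 = 261.7 N down at 1.51 m → arm 1.51 m, τ = 261.7 × 1.51 = 395.2 N·m clockwise.
Load: 42.8 × 9.8 = 419.4 N down at 0.747 m → arm 0.747 m, τ = 419.4 × 0.747 = 313.3 N·m clockwise.
Crate: 23.5 × 9.8 = 230.3 N down at 0.344 m → arm 0.344 m, τ = 230.3 × 0.344 = 79.22 N·m clockwise.
Sandbag: 28.9 × 9.8 = 283.2 N down at 2.46 m → arm 2.46 m, τ = 283.2 × 2.46 = 696.7 N·m clockwise.
Total clockwise load moment = 1484 N·m.
The cable tension T acts at 3.02 m; only its component perpendicular to the beam, T sinθ, produces torque. sinθ = h/√(h²+d²) = 3.46/√(3.46²+3.02²) = 0.7534.
Setting net torque to zero: T × 3.02 × 0.7534 = 1484 → T = 1484 / 2.275 = 652 N.

T ≈ 652 N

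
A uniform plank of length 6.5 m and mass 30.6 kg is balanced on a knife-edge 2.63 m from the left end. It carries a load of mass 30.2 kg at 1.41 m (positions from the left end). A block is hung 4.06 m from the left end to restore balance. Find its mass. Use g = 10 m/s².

Take moments about the knife-edge (at 2.63 m from the left end).
Beam weight: 30.6 × 10 = 306 N down at 3.25 m → arm 0.62 m, τ = 306 × 0.62 = 189.7 N·m clockwise.
Load: 30.2 × 10 = 302 N down at 1.41 m → arm 1.22 m, τ = 302 × 1.22 = 368.4 N·m counterclockwise.
Net moment of known loads = 178.7 N·m counterclockwise.
An unknown mass m at 4.06 m has arm 1.43 m; its moment is m·g·1.43 clockwise.
Στ = 0 ⇒ m × 10 × 1.43 = 178.7 ⇒ m = 178.7 / (10 × 1.43) = 12.5 kg.

m ≈ 12.5 kg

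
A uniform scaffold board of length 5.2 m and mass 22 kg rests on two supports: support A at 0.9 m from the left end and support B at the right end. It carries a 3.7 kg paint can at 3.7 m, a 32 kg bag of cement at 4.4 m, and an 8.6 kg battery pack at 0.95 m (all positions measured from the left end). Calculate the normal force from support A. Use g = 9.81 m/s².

R_A ≈ 285 N

Sum moments about support B (its reaction then has zero moment arm).
Beam weight: 22 × 9.81 = 215.8 N down at 2.6 m → arm 2.6 m, τ = 215.8 × 2.6 = 561.1 N·m counterclockwise.
Paint can: 3.7 × 9.81 = 36.3 N down at 3.7 m → arm 1.5 m, τ = 36.3 × 1.5 = 54.45 N·m counterclockwise.
Bag of cement: 32 × 9.81 = 313.9 N down at 4.4 m → arm 0.8 m, τ = 313.9 × 0.8 = 251.1 N·m counterclockwise.
Battery pack: 8.6 × 9.81 = 84.37 N down at 0.95 m → arm 4.25 m, τ = 84.37 × 4.25 = 358.6 N·m counterclockwise.
Net load moment about support B = 1225 N·m counterclockwise.
Reaction R at support A is upward at 0.9 m, arm 4.3 m → moment R × 4.3 clockwise.
Στ = 0 ⇒ R × 4.3 = 1225 ⇒ R = 285 N.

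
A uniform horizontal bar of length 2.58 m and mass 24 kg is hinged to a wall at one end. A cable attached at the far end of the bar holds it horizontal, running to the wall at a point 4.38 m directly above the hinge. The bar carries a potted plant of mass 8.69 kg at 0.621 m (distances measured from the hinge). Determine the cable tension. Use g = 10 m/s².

T ≈ 164 N

Choose the hinge as the axis so the unknown hinge reaction has zero arm there.
Beam weight: 24 × 10 = 240 N down at 1.29 m → arm 1.29 m, τ = 240 × 1.29 = 309.6 N·m clockwise.
Potted plant: 8.69 × 10 = 86.9 N down at 0.621 m → arm 0.621 m, τ = 86.9 × 0.621 = 53.96 N·m clockwise.
Total clockwise load moment = 363.6 N·m.
The cable tension T acts at 2.58 m; only its component perpendicular to the bar, T sinθ, produces torque. sinθ = h/√(h²+d²) = 4.38/√(4.38²+2.58²) = 0.8616.
Στ = 0 ⇒ T × 2.58 × 0.8616 = 363.6 ⇒ T = 363.6 / 2.223 = 164 N.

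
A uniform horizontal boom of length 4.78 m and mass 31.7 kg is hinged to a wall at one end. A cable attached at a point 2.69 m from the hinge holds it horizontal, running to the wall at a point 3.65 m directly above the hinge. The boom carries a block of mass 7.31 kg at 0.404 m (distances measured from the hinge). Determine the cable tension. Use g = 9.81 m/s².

About the hinge:
Beam weight: 31.7 × 9.81 = 311 N down at 2.39 m → arm 2.39 m, τ = 311 × 2.39 = 743.3 N·m clockwise.
Block: 7.31 × 9.81 = 71.71 N down at 0.404 m → arm 0.404 m, τ = 71.71 × 0.404 = 28.97 N·m clockwise.
Total clockwise load moment = 772.3 N·m.
The cable tension T acts at 2.69 m; only its component perpendicular to the boom, T sinθ, produces torque. sinθ = h/√(h²+d²) = 3.65/√(3.65²+2.69²) = 0.805.
For rotational equilibrium, T × 2.69 × 0.805 = 772.3, so T = 772.3 / 2.165 = 357 N.

T ≈ 357 N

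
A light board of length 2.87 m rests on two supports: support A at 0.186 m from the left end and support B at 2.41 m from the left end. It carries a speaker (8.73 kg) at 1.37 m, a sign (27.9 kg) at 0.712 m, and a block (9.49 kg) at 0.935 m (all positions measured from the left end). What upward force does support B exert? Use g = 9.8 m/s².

R_B ≈ 142 N

About support A:
Speaker: 8.73 × 9.8 = 85.55 N down at 1.37 m → arm 1.184 m, τ = 85.55 × 1.184 = 101.3 N·m clockwise.
Sign: 27.9 × 9.8 = 273.4 N down at 0.712 m → arm 0.526 m, τ = 273.4 × 0.526 = 143.8 N·m clockwise.
Block: 9.49 × 9.8 = 93 N down at 0.935 m → arm 0.749 m, τ = 93 × 0.749 = 69.66 N·m clockwise.
Net load moment about support A = 314.8 N·m clockwise.
Reaction R at support B is upward at 2.41 m, arm 2.224 m → moment R × 2.224 counterclockwise.
Balancing moments: R × 2.224 = 314.8, giving R = 142 N.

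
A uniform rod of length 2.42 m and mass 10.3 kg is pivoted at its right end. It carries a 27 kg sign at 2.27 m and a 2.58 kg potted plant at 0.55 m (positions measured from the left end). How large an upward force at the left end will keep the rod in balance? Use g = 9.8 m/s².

Choose the right end as the axis so the unknown pivot reaction has zero arm there.
Beam weight: 10.3 × 9.8 = 100.9 N down at 1.21 m → arm 1.21 m, τ = 100.9 × 1.21 = 122.1 N·m counterclockwise.
Sign: 27 × 9.8 = 264.6 N down at 2.27 m → arm 0.15 m, τ = 264.6 × 0.15 = 39.69 N·m counterclockwise.
Potted plant: 2.58 × 9.8 = 25.28 N down at 0.55 m → arm 1.87 m, τ = 25.28 × 1.87 = 47.27 N·m counterclockwise.
Net moment of the loads = 209.1 N·m counterclockwise.
The upward force F acts at the left end, arm 2.42 m, giving F × 2.42 clockwise.
Balancing moments: F × 2.42 = 209.1, giving F = 209.1 / 2.42 = 86.4 N.

F ≈ 86.4 N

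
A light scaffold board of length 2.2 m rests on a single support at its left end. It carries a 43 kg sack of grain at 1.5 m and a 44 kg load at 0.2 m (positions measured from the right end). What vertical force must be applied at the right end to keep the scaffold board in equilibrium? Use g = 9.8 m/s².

About the left end:
Sack of grain: 43 × 9.8 = 421.4 N down at 1.5 m → arm 0.7 m, τ = 421.4 × 0.7 = 295 N·m clockwise.
Load: 44 × 9.8 = 431.2 N down at 0.2 m → arm 2 m, τ = 431.2 × 2 = 862.4 N·m clockwise.
Net moment of the loads = 1157 N·m clockwise.
The upward force F acts at the right end, arm 2.2 m, giving F × 2.2 counterclockwise.
For rotational equilibrium, F × 2.2 = 1157, so F = 1157 / 2.2 = 526 N.

F ≈ 526 N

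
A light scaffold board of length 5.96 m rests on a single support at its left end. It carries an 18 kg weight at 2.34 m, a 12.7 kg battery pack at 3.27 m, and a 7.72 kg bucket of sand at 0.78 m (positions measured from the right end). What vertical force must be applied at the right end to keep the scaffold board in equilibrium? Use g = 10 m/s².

Sum moments about the left end (the unknown pivot reaction has zero arm there).
Weight: 18 × 10 = 180 N down at 2.34 m → arm 3.62 m, τ = 180 × 3.62 = 651.6 N·m clockwise.
Battery pack: 12.7 × 10 = 127 N down at 3.27 m → arm 2.69 m, τ = 127 × 2.69 = 341.6 N·m clockwise.
Bucket of sand: 7.72 × 10 = 77.2 N down at 0.78 m → arm 5.18 m, τ = 77.2 × 5.18 = 399.9 N·m clockwise.
Net moment of the loads = 1393 N·m clockwise.
The upward force F acts at the right end, arm 5.96 m, giving F × 5.96 counterclockwise.
Balancing moments: F × 5.96 = 1393, giving F = 1393 / 5.96 = 234 N.

F ≈ 234 N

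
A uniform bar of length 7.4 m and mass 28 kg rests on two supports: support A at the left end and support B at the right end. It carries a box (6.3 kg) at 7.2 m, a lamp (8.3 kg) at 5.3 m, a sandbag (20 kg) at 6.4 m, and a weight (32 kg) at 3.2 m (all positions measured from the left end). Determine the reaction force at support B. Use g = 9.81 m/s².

R_B ≈ 561 N

Take moments about support A.
Beam weight: 28 × 9.81 = 274.7 N down at 3.7 m → arm 3.7 m, τ = 274.7 × 3.7 = 1016 N·m clockwise.
Box: 6.3 × 9.81 = 61.8 N down at 7.2 m → arm 7.2 m, τ = 61.8 × 7.2 = 445 N·m clockwise.
Lamp: 8.3 × 9.81 = 81.42 N down at 5.3 m → arm 5.3 m, τ = 81.42 × 5.3 = 431.5 N·m clockwise.
Sandbag: 20 × 9.81 = 196.2 N down at 6.4 m → arm 6.4 m, τ = 196.2 × 6.4 = 1256 N·m clockwise.
Weight: 32 × 9.81 = 313.9 N down at 3.2 m → arm 3.2 m, τ = 313.9 × 3.2 = 1004 N·m clockwise.
Net load moment about support A = 4152 N·m clockwise.
Reaction R at support B is upward at 7.4 m, arm 7.4 m → moment R × 7.4 counterclockwise.
Στ = 0 ⇒ R × 7.4 = 4152 ⇒ R = 561 N.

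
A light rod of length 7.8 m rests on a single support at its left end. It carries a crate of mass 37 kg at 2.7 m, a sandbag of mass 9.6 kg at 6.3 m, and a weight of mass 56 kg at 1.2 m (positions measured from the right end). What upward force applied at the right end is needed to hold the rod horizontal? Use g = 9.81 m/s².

Sum moments about the left end (the unknown pivot reaction has zero arm there).
Crate: 37 × 9.81 = 363 N down at 2.7 m → arm 5.1 m, τ = 363 × 5.1 = 1851 N·m clockwise.
Sandbag: 9.6 × 9.81 = 94.18 N down at 6.3 m → arm 1.5 m, τ = 94.18 × 1.5 = 141.3 N·m clockwise.
Weight: 56 × 9.81 = 549.4 N down at 1.2 m → arm 6.6 m, τ = 549.4 × 6.6 = 3626 N·m clockwise.
Net moment of the loads = 5618 N·m clockwise.
The upward force F acts at the right end, arm 7.8 m, giving F × 7.8 counterclockwise.
Setting net torque to zero: F × 7.8 = 5618 → F = 5618 / 7.8 = 720 N.

F ≈ 720 N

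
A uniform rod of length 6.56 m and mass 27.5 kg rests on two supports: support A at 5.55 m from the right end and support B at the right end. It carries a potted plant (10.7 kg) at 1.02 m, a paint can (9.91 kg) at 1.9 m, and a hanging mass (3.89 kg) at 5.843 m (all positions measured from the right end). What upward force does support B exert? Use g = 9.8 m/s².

R_B ≈ 258 N

Take moments about support A.
Beam weight: 27.5 × 9.8 = 269.5 N down at 3.28 m → arm 2.27 m, τ = 269.5 × 2.27 = 611.8 N·m clockwise.
Potted plant: 10.7 × 9.8 = 104.9 N down at 1.02 m → arm 4.53 m, τ = 104.9 × 4.53 = 475.2 N·m clockwise.
Paint can: 9.91 × 9.8 = 97.12 N down at 1.9 m → arm 3.65 m, τ = 97.12 × 3.65 = 354.5 N·m clockwise.
Hanging mass: 3.89 × 9.8 = 38.12 N down at 5.843 m → arm 0.293 m, τ = 38.12 × 0.293 = 11.17 N·m counterclockwise.
Net load moment about support A = 1430 N·m clockwise.
Reaction R at support B is upward at 0 m, arm 5.55 m → moment R × 5.55 counterclockwise.
Στ = 0 ⇒ R × 5.55 = 1430 ⇒ R = 258 N.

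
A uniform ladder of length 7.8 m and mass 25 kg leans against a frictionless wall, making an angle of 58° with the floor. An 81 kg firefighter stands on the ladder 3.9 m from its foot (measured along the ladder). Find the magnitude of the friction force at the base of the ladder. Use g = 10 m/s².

f ≈ 331 N

Taking torques about the foot of the ladder:
Ladder weight 25×10 = 250 N acts at 3.9 m along the ladder; its horizontal arm is 3.9·cos58° = 2.067 m → τ = 516.8 N·m clockwise.
Firefighter: 81×10 = 810 N at 3.9 m → arm 2.067 m → τ = 1674 N·m clockwise.
Wall normal N acts horizontally at the top; its moment arm is the height L sinθ = 7.8·sin58° = 6.615 m, counterclockwise.
Στ = 0 ⇒ N × 6.615 = 2191 ⇒ N = 331 N.
ΣFx = 0: friction at the foot balances the wall's push, so f = N_wall = 331 N.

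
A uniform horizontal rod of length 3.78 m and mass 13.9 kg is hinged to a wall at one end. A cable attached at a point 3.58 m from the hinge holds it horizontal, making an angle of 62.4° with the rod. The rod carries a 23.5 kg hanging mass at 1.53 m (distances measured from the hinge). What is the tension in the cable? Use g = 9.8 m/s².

T ≈ 192 N

Choose the hinge as the axis so the unknown hinge reaction has zero arm there.
Beam weight: 13.9 × 9.8 = 136.2 N down at 1.89 m → arm 1.89 m, τ = 136.2 × 1.89 = 257.4 N·m clockwise.
Hanging mass: 23.5 × 9.8 = 230.3 N down at 1.53 m → arm 1.53 m, τ = 230.3 × 1.53 = 352.4 N·m clockwise.
Total clockwise load moment = 609.8 N·m.
The cable tension T acts at 3.58 m; only its component perpendicular to the rod, T sinθ, produces torque. sin 62.4° = 0.8862.
Στ = 0 ⇒ T × 3.58 × 0.8862 = 609.8 ⇒ T = 609.8 / 3.173 = 192 N.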